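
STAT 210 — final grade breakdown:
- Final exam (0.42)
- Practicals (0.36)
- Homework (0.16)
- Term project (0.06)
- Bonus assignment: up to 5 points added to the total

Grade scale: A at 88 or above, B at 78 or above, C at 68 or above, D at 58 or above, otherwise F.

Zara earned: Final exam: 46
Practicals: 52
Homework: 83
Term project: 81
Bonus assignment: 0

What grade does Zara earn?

Weighted total:
  Final exam 46 × 0.42 = 19.32
  Practicals 52 × 0.36 = 18.72
  Homework 83 × 0.16 = 13.28
  Term project 81 × 0.06 = 4.86
Sum = 56.18
Bonus assignment: 56.18 + 0 = 56.18
56.18 < 58 → F

F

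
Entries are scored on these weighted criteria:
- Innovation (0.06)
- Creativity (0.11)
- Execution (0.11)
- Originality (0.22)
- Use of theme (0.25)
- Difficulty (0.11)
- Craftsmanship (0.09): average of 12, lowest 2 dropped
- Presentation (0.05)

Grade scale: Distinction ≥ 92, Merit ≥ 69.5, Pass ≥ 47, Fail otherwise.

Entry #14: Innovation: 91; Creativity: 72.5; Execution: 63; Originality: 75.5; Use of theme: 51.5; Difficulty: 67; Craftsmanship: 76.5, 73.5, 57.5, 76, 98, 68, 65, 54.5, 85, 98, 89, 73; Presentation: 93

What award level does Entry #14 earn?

Pass

Craftsmanship: drop 54.5, 57.5 → average of remaining 10 = 802/10 = 80.2
Weighted total:
  Innovation 91 × 0.06 = 5.46
  Creativity 72.5 × 0.11 = 7.975
  Execution 63 × 0.11 = 6.93
  Originality 75.5 × 0.22 = 16.61
  Use of theme 51.5 × 0.25 = 12.875
  Difficulty 67 × 0.11 = 7.37
  Craftsmanship 80.2 × 0.09 = 7.218
  Presentation 93 × 0.05 = 4.65
Sum = 69.088
69.088 is ≥ 47 and < 69.5 → Pass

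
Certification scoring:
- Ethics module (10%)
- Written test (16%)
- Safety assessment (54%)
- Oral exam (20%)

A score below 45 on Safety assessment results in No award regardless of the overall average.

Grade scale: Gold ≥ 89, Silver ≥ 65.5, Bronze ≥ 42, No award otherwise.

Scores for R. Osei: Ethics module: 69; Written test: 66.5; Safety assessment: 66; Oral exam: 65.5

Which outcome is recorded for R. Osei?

Silver

Safety assessment score 66 ≥ 45: minimum met.
Weighted total:
  Ethics module 69 × 0.1 = 6.9
  Written test 66.5 × 0.16 = 10.64
  Safety assessment 66 × 0.54 = 35.64
  Oral exam 65.5 × 0.2 = 13.1
Sum = 66.28
66.28 is ≥ 65.5 and < 89 → Silver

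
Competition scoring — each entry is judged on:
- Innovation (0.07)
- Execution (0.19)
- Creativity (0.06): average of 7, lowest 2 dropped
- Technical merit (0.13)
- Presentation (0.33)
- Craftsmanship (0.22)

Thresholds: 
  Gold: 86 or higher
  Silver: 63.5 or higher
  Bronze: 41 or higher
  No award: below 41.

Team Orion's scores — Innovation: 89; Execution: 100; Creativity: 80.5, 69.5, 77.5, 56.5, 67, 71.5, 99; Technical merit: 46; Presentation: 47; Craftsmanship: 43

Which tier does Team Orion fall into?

Bronze

Creativity: drop 56.5, 67 → average of remaining 5 = 398/5 = 79.6
Weighted total:
  Innovation 89 × 0.07 = 6.23
  Execution 100 × 0.19 = 19
  Creativity 79.6 × 0.06 = 4.776
  Technical merit 46 × 0.13 = 5.98
  Presentation 47 × 0.33 = 15.51
  Craftsmanship 43 × 0.22 = 9.46
Sum = 60.956
60.956 is ≥ 41 and < 63.5 → Bronze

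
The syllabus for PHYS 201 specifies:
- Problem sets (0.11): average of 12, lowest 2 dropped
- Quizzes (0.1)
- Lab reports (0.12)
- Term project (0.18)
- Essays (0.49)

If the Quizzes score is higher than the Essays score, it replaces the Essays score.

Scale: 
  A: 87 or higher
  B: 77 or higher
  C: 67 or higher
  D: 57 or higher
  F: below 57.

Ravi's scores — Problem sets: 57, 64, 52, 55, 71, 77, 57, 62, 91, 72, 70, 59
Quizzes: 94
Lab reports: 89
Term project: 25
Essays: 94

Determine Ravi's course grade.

B

Problem sets: drop 52, 55 → average of remaining 10 = 680/10 = 68
Quizzes (94) ≤ Essays (94), so Essays stays at 94.
Weighted total:
  Problem sets 68 × 0.11 = 7.48
  Quizzes 94 × 0.1 = 9.4
  Lab reports 89 × 0.12 = 10.68
  Term project 25 × 0.18 = 4.5
  Essays 94 × 0.49 = 46.06
Sum = 78.12
78.12 is ≥ 77 and < 87 → B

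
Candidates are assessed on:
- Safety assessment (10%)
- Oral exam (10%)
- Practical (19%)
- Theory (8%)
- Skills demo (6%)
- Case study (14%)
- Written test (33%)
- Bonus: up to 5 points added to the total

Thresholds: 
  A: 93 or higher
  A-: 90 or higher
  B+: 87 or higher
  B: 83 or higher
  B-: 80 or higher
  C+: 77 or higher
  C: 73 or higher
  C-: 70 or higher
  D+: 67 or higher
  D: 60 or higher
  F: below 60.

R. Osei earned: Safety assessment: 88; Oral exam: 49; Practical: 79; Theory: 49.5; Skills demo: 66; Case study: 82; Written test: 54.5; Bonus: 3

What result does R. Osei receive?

D+

Weighted total:
  Safety assessment 88 × 0.1 = 8.8
  Oral exam 49 × 0.1 = 4.9
  Practical 79 × 0.19 = 15.01
  Theory 49.5 × 0.08 = 3.96
  Skills demo 66 × 0.06 = 3.96
  Case study 82 × 0.14 = 11.48
  Written test 54.5 × 0.33 = 17.985
Sum = 66.095
Bonus: 66.095 + 3 = 69.095
69.095 is ≥ 67 and < 70 → D+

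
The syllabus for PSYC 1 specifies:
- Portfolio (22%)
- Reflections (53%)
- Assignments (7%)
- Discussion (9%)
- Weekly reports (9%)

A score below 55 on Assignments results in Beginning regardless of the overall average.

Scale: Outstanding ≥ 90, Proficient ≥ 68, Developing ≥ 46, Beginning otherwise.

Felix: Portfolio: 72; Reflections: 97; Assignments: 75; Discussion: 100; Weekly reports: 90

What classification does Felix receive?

Assignments score 75 ≥ 55: minimum met.
Weighted total:
  Portfolio 72 × 0.22 = 15.84
  Reflections 97 × 0.53 = 51.41
  Assignments 75 × 0.07 = 5.25
  Discussion 100 × 0.09 = 9
  Weekly reports 90 × 0.09 = 8.1
Sum = 89.6
89.6 is ≥ 68 and < 90 → Proficient

Proficient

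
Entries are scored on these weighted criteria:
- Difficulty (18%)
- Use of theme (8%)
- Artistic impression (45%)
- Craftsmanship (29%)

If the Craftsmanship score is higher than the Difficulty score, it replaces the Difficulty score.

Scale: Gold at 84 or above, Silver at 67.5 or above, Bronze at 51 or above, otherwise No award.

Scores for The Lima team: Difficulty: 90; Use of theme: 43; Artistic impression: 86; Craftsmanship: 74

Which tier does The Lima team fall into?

Craftsmanship (74) ≤ Difficulty (90), so Difficulty stays at 90.
Weighted total:
  Difficulty 90 × 0.18 = 16.2
  Use of theme 43 × 0.08 = 3.44
  Artistic impression 86 × 0.45 = 38.7
  Craftsmanship 74 × 0.29 = 21.46
Sum = 79.8
79.8 is ≥ 67.5 and < 84 → Silver

Silver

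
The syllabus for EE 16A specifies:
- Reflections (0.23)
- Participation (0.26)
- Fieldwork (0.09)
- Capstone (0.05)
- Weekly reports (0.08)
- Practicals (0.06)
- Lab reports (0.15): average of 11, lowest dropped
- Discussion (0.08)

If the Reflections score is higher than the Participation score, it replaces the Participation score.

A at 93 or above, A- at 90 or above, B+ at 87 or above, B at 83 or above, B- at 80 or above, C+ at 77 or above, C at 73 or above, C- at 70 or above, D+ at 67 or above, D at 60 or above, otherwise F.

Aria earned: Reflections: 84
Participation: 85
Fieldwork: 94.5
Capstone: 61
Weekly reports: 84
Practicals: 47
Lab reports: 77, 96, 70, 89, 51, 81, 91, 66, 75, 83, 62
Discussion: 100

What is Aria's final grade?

Lab reports: drop 51 → average of remaining 10 = 790/10 = 79
Reflections (84) ≤ Participation (85), so Participation stays at 85.
Weighted total:
  Reflections 84 × 0.23 = 19.32
  Participation 85 × 0.26 = 22.1
  Fieldwork 94.5 × 0.09 = 8.505
  Capstone 61 × 0.05 = 3.05
  Weekly reports 84 × 0.08 = 6.72
  Practicals 47 × 0.06 = 2.82
  Lab reports 79 × 0.15 = 11.85
  Discussion 100 × 0.08 = 8
Sum = 82.365
82.365 is ≥ 80 and < 83 → B-

B-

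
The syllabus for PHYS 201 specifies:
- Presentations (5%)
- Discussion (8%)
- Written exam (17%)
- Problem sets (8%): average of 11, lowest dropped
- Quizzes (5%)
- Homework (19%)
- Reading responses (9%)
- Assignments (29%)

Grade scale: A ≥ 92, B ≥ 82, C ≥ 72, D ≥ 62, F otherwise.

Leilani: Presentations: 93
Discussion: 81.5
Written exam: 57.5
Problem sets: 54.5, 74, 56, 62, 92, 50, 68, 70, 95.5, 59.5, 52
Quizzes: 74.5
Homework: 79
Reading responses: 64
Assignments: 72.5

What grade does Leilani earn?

Problem sets: drop 50 → average of remaining 10 = 683.5/10 = 68.35
Weighted total:
  Presentations 93 × 0.05 = 4.65
  Discussion 81.5 × 0.08 = 6.52
  Written exam 57.5 × 0.17 = 9.775
  Problem sets 68.35 × 0.08 = 5.468
  Quizzes 74.5 × 0.05 = 3.725
  Homework 79 × 0.19 = 15.01
  Reading responses 64 × 0.09 = 5.76
  Assignments 72.5 × 0.29 = 21.025
Sum = 71.933
71.933 is ≥ 62 and < 72 → D

D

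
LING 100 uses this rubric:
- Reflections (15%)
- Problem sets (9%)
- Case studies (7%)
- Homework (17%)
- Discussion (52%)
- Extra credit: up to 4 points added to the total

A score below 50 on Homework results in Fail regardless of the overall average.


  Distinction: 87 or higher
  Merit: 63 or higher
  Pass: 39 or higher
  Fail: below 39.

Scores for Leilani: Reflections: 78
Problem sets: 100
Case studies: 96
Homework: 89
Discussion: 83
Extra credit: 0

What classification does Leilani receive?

Homework score 89 ≥ 50: minimum met.
Weighted total:
  Reflections 78 × 0.15 = 11.7
  Problem sets 100 × 0.09 = 9
  Case studies 96 × 0.07 = 6.72
  Homework 89 × 0.17 = 15.13
  Discussion 83 × 0.52 = 43.16
Sum = 85.71
Extra credit: 85.71 + 0 = 85.71
85.71 is ≥ 63 and < 87 → Merit

Merit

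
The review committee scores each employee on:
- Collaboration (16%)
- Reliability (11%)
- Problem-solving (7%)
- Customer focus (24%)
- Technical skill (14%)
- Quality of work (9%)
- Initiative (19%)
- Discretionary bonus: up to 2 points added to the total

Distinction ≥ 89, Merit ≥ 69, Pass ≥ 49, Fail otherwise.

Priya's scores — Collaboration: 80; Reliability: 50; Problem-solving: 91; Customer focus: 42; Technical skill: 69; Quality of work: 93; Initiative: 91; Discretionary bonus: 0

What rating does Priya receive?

Merit

Weighted total:
  Collaboration 80 × 0.16 = 12.8
  Reliability 50 × 0.11 = 5.5
  Problem-solving 91 × 0.07 = 6.37
  Customer focus 42 × 0.24 = 10.08
  Technical skill 69 × 0.14 = 9.66
  Quality of work 93 × 0.09 = 8.37
  Initiative 91 × 0.19 = 17.29
Sum = 70.07
Discretionary bonus: 70.07 + 0 = 70.07
70.07 is ≥ 69 and < 89 → Merit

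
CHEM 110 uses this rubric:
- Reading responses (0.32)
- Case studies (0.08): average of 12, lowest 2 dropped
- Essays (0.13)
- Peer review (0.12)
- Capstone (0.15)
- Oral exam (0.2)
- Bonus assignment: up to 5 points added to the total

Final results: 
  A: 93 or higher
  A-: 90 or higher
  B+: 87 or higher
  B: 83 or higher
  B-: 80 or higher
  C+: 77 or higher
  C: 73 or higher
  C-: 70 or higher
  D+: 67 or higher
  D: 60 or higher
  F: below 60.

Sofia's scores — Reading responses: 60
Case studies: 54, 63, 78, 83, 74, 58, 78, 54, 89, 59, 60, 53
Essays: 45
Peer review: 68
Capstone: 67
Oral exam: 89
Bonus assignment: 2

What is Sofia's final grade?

Case studies: drop 53, 54 → average of remaining 10 = 696/10 = 69.6
Weighted total:
  Reading responses 60 × 0.32 = 19.2
  Case studies 69.6 × 0.08 = 5.568
  Essays 45 × 0.13 = 5.85
  Peer review 68 × 0.12 = 8.16
  Capstone 67 × 0.15 = 10.05
  Oral exam 89 × 0.2 = 17.8
Sum = 66.628
Bonus assignment: 66.628 + 2 = 68.628
68.628 is ≥ 67 and < 70 → D+

D+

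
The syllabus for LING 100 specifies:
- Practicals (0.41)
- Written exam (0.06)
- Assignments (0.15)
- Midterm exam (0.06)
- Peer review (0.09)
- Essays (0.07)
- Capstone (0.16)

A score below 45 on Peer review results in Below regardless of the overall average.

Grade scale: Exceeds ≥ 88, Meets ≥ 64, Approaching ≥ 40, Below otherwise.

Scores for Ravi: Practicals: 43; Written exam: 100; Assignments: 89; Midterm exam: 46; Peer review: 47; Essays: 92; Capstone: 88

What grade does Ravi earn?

Peer review score 47 ≥ 45: minimum met.
Weighted total:
  Practicals 43 × 0.41 = 17.63
  Written exam 100 × 0.06 = 6
  Assignments 89 × 0.15 = 13.35
  Midterm exam 46 × 0.06 = 2.76
  Peer review 47 × 0.09 = 4.23
  Essays 92 × 0.07 = 6.44
  Capstone 88 × 0.16 = 14.08
Sum = 64.49
64.49 is ≥ 64 and < 88 → Meets

Meets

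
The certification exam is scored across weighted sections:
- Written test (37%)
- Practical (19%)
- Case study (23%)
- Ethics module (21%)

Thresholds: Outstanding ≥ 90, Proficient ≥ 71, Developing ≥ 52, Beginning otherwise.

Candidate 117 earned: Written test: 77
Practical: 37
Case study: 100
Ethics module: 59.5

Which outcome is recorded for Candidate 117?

Proficient

Weighted total:
  Written test 77 × 0.37 = 28.49
  Practical 37 × 0.19 = 7.03
  Case study 100 × 0.23 = 23
  Ethics module 59.5 × 0.21 = 12.495
Sum = 71.015
71.015 is ≥ 71 and < 90 → Proficient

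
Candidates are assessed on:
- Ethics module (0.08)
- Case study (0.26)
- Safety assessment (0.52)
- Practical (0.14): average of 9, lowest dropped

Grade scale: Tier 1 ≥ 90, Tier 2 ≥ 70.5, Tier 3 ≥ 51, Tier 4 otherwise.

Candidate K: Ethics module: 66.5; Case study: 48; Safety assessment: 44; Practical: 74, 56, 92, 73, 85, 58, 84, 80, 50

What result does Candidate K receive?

Tier 3

Practical: drop 50 → average of remaining 8 = 602/8 = 75.25
Weighted total:
  Ethics module 66.5 × 0.08 = 5.32
  Case study 48 × 0.26 = 12.48
  Safety assessment 44 × 0.52 = 22.88
  Practical 75.25 × 0.14 = 10.535
Sum = 51.215
51.215 is ≥ 51 and < 70.5 → Tier 3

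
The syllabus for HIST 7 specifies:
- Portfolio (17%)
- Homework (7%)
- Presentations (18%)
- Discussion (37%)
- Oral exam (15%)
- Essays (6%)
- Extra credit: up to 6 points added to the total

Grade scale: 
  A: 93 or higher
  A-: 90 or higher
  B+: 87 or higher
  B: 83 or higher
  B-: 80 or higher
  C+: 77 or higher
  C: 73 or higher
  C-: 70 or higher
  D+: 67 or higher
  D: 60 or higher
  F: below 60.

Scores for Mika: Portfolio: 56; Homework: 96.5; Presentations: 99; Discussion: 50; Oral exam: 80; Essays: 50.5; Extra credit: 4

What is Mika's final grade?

C-

Weighted total:
  Portfolio 56 × 0.17 = 9.52
  Homework 96.5 × 0.07 = 6.755
  Presentations 99 × 0.18 = 17.82
  Discussion 50 × 0.37 = 18.5
  Oral exam 80 × 0.15 = 12
  Essays 50.5 × 0.06 = 3.03
Sum = 67.625
Extra credit: 67.625 + 4 = 71.625
71.625 is ≥ 70 and < 73 → C-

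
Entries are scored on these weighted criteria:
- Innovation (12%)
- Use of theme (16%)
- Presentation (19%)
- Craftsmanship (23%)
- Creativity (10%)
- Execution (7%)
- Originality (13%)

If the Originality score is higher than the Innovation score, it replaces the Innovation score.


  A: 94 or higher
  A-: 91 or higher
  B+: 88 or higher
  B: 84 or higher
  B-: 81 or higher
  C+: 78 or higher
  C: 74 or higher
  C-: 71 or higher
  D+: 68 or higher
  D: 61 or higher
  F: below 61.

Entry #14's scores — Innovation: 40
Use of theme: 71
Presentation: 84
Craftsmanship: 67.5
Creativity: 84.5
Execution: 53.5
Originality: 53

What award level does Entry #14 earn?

D+

Originality (53) > Innovation (40), so Innovation counts as 53.
Weighted total:
  Innovation 53 × 0.12 = 6.36
  Use of theme 71 × 0.16 = 11.36
  Presentation 84 × 0.19 = 15.96
  Craftsmanship 67.5 × 0.23 = 15.525
  Creativity 84.5 × 0.1 = 8.45
  Execution 53.5 × 0.07 = 3.745
  Originality 53 × 0.13 = 6.89
Sum = 68.29
68.29 is ≥ 68 and < 71 → D+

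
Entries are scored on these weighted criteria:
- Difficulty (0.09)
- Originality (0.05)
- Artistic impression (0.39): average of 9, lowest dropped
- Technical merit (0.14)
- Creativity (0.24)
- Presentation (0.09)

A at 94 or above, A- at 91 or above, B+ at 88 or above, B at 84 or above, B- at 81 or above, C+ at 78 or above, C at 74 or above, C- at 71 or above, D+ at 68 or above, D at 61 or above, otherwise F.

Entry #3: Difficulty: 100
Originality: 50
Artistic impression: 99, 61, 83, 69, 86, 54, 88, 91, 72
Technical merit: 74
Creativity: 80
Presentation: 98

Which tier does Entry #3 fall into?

B-

Artistic impression: drop 54 → average of remaining 8 = 649/8 = 81.125
Weighted total:
  Difficulty 100 × 0.09 = 9
  Originality 50 × 0.05 = 2.5
  Artistic impression 81.125 × 0.39 = 31.63875
  Technical merit 74 × 0.14 = 10.36
  Creativity 80 × 0.24 = 19.2
  Presentation 98 × 0.09 = 8.82
Sum = 81.51875
81.51875 is ≥ 81 and < 84 → B-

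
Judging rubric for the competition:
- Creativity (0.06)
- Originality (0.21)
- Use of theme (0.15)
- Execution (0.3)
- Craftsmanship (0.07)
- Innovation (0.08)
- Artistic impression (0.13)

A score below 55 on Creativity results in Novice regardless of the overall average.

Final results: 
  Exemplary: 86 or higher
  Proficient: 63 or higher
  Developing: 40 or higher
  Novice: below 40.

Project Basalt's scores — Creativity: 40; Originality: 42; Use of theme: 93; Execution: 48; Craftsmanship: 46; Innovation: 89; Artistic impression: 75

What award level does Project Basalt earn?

Creativity score 40 < 55: minimum not met.
Weighted total:
  Creativity 40 × 0.06 = 2.4
  Originality 42 × 0.21 = 8.82
  Use of theme 93 × 0.15 = 13.95
  Execution 48 × 0.3 = 14.4
  Craftsmanship 46 × 0.07 = 3.22
  Innovation 89 × 0.08 = 7.12
  Artistic impression 75 × 0.13 = 9.75
Sum = 59.66
Because the Creativity minimum was not met, the result is Novice.

Novice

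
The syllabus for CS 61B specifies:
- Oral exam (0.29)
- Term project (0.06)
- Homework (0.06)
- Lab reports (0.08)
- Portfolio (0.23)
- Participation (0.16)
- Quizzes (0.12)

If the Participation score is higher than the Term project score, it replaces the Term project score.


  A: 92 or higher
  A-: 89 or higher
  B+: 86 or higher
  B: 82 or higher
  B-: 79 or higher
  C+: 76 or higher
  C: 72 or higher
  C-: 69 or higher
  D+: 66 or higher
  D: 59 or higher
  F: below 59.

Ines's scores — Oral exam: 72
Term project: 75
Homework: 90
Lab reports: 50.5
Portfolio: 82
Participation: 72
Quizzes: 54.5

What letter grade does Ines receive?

Participation (72) ≤ Term project (75), so Term project stays at 75.
Weighted total:
  Oral exam 72 × 0.29 = 20.88
  Term project 75 × 0.06 = 4.5
  Homework 90 × 0.06 = 5.4
  Lab reports 50.5 × 0.08 = 4.04
  Portfolio 82 × 0.23 = 18.86
  Participation 72 × 0.16 = 11.52
  Quizzes 54.5 × 0.12 = 6.54
Sum = 71.74
71.74 is ≥ 69 and < 72 → C-

C-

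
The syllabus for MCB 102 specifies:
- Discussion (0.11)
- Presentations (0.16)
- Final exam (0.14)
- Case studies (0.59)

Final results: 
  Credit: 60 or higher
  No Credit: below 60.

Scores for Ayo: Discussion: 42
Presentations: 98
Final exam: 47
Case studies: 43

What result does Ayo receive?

No Credit

Weighted total:
  Discussion 42 × 0.11 = 4.62
  Presentations 98 × 0.16 = 15.68
  Final exam 47 × 0.14 = 6.58
  Case studies 43 × 0.59 = 25.37
Sum = 52.25
52.25 < 60 → No Credit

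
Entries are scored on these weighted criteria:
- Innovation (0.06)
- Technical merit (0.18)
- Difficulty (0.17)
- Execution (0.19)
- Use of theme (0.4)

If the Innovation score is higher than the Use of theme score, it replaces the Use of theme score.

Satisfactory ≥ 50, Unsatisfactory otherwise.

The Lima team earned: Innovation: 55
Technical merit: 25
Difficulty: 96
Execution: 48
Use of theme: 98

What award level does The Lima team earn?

Innovation (55) ≤ Use of theme (98), so Use of theme stays at 98.
Weighted total:
  Innovation 55 × 0.06 = 3.3
  Technical merit 25 × 0.18 = 4.5
  Difficulty 96 × 0.17 = 16.32
  Execution 48 × 0.19 = 9.12
  Use of theme 98 × 0.4 = 39.2
Sum = 72.44
72.44 ≥ 50 → Satisfactory

Satisfactory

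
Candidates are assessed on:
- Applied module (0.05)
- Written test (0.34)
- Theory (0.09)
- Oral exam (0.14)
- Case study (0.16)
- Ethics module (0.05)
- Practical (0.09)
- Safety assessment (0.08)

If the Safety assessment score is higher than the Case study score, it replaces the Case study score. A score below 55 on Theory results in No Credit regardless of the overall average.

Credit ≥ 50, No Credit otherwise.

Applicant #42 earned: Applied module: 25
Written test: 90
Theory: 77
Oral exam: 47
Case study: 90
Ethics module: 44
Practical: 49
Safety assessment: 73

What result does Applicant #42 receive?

Credit

Safety assessment (73) ≤ Case study (90), so Case study stays at 90.
Theory score 77 ≥ 55: minimum met.
Weighted total:
  Applied module 25 × 0.05 = 1.25
  Written test 90 × 0.34 = 30.6
  Theory 77 × 0.09 = 6.93
  Oral exam 47 × 0.14 = 6.58
  Case study 90 × 0.16 = 14.4
  Ethics module 44 × 0.05 = 2.2
  Practical 49 × 0.09 = 4.41
  Safety assessment 73 × 0.08 = 5.84
Sum = 72.21
72.21 ≥ 50 → Credit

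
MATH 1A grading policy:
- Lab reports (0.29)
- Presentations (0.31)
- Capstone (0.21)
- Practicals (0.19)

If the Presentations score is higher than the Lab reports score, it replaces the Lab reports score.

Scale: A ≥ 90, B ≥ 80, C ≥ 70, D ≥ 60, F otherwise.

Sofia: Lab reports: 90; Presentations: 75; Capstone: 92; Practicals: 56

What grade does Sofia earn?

C

Presentations (75) ≤ Lab reports (90), so Lab reports stays at 90.
Weighted total:
  Lab reports 90 × 0.29 = 26.1
  Presentations 75 × 0.31 = 23.25
  Capstone 92 × 0.21 = 19.32
  Practicals 56 × 0.19 = 10.64
Sum = 79.31
79.31 is ≥ 70 and < 80 → C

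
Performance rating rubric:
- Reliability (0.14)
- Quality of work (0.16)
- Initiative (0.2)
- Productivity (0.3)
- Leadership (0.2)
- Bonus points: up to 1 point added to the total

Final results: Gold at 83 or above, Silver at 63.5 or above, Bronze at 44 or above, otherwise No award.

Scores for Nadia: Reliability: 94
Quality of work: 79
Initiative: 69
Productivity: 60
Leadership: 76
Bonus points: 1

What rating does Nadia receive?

Weighted total:
  Reliability 94 × 0.14 = 13.16
  Quality of work 79 × 0.16 = 12.64
  Initiative 69 × 0.2 = 13.8
  Productivity 60 × 0.3 = 18
  Leadership 76 × 0.2 = 15.2
Sum = 72.8
Bonus points: 72.8 + 1 = 73.8
73.8 is ≥ 63.5 and < 83 → Silver

Silver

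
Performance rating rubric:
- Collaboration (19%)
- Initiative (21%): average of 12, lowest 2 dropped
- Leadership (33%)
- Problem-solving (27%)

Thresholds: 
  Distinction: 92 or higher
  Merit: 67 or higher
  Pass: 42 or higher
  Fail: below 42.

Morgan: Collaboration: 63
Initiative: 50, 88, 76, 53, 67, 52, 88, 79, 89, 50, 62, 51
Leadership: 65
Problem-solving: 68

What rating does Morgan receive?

Initiative: drop 50, 50 → average of remaining 10 = 705/10 = 70.5
Weighted total:
  Collaboration 63 × 0.19 = 11.97
  Initiative 70.5 × 0.21 = 14.805
  Leadership 65 × 0.33 = 21.45
  Problem-solving 68 × 0.27 = 18.36
Sum = 66.585
66.585 is ≥ 42 and < 67 → Pass

Pass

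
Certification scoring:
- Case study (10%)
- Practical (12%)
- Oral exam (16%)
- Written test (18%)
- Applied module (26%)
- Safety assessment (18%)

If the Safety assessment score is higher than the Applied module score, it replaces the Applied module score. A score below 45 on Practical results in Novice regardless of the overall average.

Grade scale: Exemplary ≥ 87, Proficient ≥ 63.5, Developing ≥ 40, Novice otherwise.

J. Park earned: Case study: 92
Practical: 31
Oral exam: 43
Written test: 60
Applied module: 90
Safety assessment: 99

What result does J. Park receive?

Safety assessment (99) > Applied module (90), so Applied module counts as 99.
Practical score 31 < 45: minimum not met.
Weighted total:
  Case study 92 × 0.1 = 9.2
  Practical 31 × 0.12 = 3.72
  Oral exam 43 × 0.16 = 6.88
  Written test 60 × 0.18 = 10.8
  Applied module 99 × 0.26 = 25.74
  Safety assessment 99 × 0.18 = 17.82
Sum = 74.16
Because the Practical minimum was not met, the result is Novice.

Novice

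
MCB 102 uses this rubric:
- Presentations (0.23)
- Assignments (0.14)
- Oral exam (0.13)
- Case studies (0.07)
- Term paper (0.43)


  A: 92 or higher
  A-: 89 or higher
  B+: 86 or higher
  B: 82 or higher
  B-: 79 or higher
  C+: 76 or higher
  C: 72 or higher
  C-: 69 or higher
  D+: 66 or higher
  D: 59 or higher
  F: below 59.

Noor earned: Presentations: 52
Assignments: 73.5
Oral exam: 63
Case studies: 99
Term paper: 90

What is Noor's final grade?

Weighted total:
  Presentations 52 × 0.23 = 11.96
  Assignments 73.5 × 0.14 = 10.29
  Oral exam 63 × 0.13 = 8.19
  Case studies 99 × 0.07 = 6.93
  Term paper 90 × 0.43 = 38.7
Sum = 76.07
76.07 is ≥ 76 and < 79 → C+

C+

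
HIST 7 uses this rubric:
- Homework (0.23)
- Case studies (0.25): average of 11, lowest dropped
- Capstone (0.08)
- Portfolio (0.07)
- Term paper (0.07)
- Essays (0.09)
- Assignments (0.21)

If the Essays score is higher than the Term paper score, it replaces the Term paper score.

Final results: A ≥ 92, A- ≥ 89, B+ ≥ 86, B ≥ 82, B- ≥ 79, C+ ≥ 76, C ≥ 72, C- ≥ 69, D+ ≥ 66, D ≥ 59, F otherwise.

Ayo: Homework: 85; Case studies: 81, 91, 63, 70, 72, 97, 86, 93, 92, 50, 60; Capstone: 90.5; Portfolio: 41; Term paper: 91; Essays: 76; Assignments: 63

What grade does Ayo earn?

C+

Case studies: drop 50 → average of remaining 10 = 805/10 = 80.5
Essays (76) ≤ Term paper (91), so Term paper stays at 91.
Weighted total:
  Homework 85 × 0.23 = 19.55
  Case studies 80.5 × 0.25 = 20.125
  Capstone 90.5 × 0.08 = 7.24
  Portfolio 41 × 0.07 = 2.87
  Term paper 91 × 0.07 = 6.37
  Essays 76 × 0.09 = 6.84
  Assignments 63 × 0.21 = 13.23
Sum = 76.225
76.225 is ≥ 76 and < 79 → C+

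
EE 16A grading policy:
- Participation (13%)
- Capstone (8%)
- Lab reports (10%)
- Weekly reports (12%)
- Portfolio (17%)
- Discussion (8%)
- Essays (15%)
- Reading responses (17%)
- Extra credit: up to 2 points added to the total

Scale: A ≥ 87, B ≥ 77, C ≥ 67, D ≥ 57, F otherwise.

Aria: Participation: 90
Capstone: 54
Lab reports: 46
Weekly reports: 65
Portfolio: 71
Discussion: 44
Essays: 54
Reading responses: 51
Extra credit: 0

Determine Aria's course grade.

D

Weighted total:
  Participation 90 × 0.13 = 11.7
  Capstone 54 × 0.08 = 4.32
  Lab reports 46 × 0.1 = 4.6
  Weekly reports 65 × 0.12 = 7.8
  Portfolio 71 × 0.17 = 12.07
  Discussion 44 × 0.08 = 3.52
  Essays 54 × 0.15 = 8.1
  Reading responses 51 × 0.17 = 8.67
Sum = 60.78
Extra credit: 60.78 + 0 = 60.78
60.78 is ≥ 57 and < 67 → D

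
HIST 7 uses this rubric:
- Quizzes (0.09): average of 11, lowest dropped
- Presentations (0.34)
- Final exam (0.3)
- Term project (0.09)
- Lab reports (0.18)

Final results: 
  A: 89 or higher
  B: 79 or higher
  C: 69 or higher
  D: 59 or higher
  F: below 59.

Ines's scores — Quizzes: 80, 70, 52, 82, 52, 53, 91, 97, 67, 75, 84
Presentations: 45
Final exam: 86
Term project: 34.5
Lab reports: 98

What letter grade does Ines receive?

Quizzes: drop 52 → average of remaining 10 = 751/10 = 75.1
Weighted total:
  Quizzes 75.1 × 0.09 = 6.759
  Presentations 45 × 0.34 = 15.3
  Final exam 86 × 0.3 = 25.8
  Term project 34.5 × 0.09 = 3.105
  Lab reports 98 × 0.18 = 17.64
Sum = 68.604
68.604 is ≥ 59 and < 69 → D

D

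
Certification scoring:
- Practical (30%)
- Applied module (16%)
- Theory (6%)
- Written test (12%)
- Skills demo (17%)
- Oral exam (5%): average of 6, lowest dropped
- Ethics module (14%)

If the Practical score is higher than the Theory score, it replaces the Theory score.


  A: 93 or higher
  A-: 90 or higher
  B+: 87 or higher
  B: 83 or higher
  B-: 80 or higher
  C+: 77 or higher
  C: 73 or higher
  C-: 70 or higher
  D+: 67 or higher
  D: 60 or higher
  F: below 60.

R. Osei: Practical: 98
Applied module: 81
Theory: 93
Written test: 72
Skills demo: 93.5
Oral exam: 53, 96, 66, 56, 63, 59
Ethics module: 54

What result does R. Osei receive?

Oral exam: drop 53 → average of remaining 5 = 340/5 = 68
Practical (98) > Theory (93), so Theory counts as 98.
Weighted total:
  Practical 98 × 0.3 = 29.4
  Applied module 81 × 0.16 = 12.96
  Theory 98 × 0.06 = 5.88
  Written test 72 × 0.12 = 8.64
  Skills demo 93.5 × 0.17 = 15.895
  Oral exam 68 × 0.05 = 3.4
  Ethics module 54 × 0.14 = 7.56
Sum = 83.735
83.735 is ≥ 83 and < 87 → B

B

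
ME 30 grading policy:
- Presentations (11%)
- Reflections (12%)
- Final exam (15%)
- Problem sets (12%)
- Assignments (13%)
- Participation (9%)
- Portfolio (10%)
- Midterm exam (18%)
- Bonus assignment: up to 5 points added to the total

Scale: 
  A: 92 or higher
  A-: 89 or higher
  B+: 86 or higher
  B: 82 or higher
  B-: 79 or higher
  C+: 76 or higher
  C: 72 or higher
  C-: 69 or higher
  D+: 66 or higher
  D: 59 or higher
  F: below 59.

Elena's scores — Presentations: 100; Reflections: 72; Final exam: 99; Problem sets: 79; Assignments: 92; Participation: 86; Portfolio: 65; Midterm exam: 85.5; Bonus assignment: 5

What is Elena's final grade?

A-

Weighted total:
  Presentations 100 × 0.11 = 11
  Reflections 72 × 0.12 = 8.64
  Final exam 99 × 0.15 = 14.85
  Problem sets 79 × 0.12 = 9.48
  Assignments 92 × 0.13 = 11.96
  Participation 86 × 0.09 = 7.74
  Portfolio 65 × 0.1 = 6.5
  Midterm exam 85.5 × 0.18 = 15.39
Sum = 85.56
Bonus assignment: 85.56 + 5 = 90.56
90.56 is ≥ 89 and < 92 → A-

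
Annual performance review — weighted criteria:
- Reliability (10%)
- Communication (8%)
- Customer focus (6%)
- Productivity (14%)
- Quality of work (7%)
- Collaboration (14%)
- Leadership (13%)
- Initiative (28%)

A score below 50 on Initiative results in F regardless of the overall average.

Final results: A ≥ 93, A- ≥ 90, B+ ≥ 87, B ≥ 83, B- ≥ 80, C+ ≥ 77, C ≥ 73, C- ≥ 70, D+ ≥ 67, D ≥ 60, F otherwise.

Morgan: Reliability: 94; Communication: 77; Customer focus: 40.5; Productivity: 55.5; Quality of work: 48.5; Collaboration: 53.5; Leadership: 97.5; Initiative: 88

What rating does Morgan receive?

C

Initiative score 88 ≥ 50: minimum met.
Weighted total:
  Reliability 94 × 0.1 = 9.4
  Communication 77 × 0.08 = 6.16
  Customer focus 40.5 × 0.06 = 2.43
  Productivity 55.5 × 0.14 = 7.77
  Quality of work 48.5 × 0.07 = 3.395
  Collaboration 53.5 × 0.14 = 7.49
  Leadership 97.5 × 0.13 = 12.675
  Initiative 88 × 0.28 = 24.64
Sum = 73.96
73.96 is ≥ 73 and < 77 → C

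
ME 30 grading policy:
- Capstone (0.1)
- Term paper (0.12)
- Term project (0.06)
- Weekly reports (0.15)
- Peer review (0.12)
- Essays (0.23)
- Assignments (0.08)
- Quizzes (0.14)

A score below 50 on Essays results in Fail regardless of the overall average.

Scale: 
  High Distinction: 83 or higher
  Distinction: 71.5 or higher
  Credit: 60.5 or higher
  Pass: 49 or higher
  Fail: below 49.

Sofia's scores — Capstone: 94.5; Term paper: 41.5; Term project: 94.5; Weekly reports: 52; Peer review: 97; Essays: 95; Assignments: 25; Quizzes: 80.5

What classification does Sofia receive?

Distinction

Essays score 95 ≥ 50: minimum met.
Weighted total:
  Capstone 94.5 × 0.1 = 9.45
  Term paper 41.5 × 0.12 = 4.98
  Term project 94.5 × 0.06 = 5.67
  Weekly reports 52 × 0.15 = 7.8
  Peer review 97 × 0.12 = 11.64
  Essays 95 × 0.23 = 21.85
  Assignments 25 × 0.08 = 2
  Quizzes 80.5 × 0.14 = 11.27
Sum = 74.66
74.66 is ≥ 71.5 and < 83 → Distinction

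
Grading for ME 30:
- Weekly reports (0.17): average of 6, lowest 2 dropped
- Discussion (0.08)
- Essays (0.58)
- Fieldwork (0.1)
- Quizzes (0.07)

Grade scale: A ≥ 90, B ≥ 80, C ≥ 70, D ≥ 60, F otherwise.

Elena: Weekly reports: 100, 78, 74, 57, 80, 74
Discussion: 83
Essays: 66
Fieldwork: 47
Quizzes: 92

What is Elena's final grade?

Weekly reports: drop 57, 74 → average of remaining 4 = 332/4 = 83
Weighted total:
  Weekly reports 83 × 0.17 = 14.11
  Discussion 83 × 0.08 = 6.64
  Essays 66 × 0.58 = 38.28
  Fieldwork 47 × 0.1 = 4.7
  Quizzes 92 × 0.07 = 6.44
Sum = 70.17
70.17 is ≥ 70 and < 80 → C

C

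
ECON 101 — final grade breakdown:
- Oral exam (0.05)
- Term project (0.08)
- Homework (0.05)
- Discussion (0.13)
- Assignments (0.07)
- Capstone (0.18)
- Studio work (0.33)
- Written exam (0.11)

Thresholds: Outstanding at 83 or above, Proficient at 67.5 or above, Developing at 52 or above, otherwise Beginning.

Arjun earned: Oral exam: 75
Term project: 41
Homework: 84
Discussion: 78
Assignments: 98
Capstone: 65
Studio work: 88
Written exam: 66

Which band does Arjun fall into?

Proficient

Weighted total:
  Oral exam 75 × 0.05 = 3.75
  Term project 41 × 0.08 = 3.28
  Homework 84 × 0.05 = 4.2
  Discussion 78 × 0.13 = 10.14
  Assignments 98 × 0.07 = 6.86
  Capstone 65 × 0.18 = 11.7
  Studio work 88 × 0.33 = 29.04
  Written exam 66 × 0.11 = 7.26
Sum = 76.23
76.23 is ≥ 67.5 and < 83 → Proficient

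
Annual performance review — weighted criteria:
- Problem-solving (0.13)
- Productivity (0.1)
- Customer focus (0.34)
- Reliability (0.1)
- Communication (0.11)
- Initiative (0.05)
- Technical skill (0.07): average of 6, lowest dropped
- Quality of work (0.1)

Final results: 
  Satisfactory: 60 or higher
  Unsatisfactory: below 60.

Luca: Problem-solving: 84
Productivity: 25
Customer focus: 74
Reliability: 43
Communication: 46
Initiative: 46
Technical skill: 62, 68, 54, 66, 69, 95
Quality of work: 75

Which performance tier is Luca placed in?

Satisfactory

Technical skill: drop 54 → average of remaining 5 = 360/5 = 72
Weighted total:
  Problem-solving 84 × 0.13 = 10.92
  Productivity 25 × 0.1 = 2.5
  Customer focus 74 × 0.34 = 25.16
  Reliability 43 × 0.1 = 4.3
  Communication 46 × 0.11 = 5.06
  Initiative 46 × 0.05 = 2.3
  Technical skill 72 × 0.07 = 5.04
  Quality of work 75 × 0.1 = 7.5
Sum = 62.78
62.78 ≥ 60 → Satisfactory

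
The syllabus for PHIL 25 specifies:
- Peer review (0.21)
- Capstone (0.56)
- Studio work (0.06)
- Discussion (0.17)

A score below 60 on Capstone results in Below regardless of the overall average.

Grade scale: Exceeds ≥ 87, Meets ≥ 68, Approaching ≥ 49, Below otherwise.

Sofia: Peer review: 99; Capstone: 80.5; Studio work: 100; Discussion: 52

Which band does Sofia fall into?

Meets

Capstone score 80.5 ≥ 60: minimum met.
Weighted total:
  Peer review 99 × 0.21 = 20.79
  Capstone 80.5 × 0.56 = 45.08
  Studio work 100 × 0.06 = 6
  Discussion 52 × 0.17 = 8.84
Sum = 80.71
80.71 is ≥ 68 and < 87 → Meets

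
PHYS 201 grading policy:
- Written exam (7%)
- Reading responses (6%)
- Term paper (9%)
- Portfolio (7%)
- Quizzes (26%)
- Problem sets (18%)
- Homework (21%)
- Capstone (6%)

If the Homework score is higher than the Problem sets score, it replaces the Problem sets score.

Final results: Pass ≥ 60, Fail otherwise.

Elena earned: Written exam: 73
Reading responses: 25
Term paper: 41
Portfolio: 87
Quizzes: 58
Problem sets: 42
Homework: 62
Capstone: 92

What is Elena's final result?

Homework (62) > Problem sets (42), so Problem sets counts as 62.
Weighted total:
  Written exam 73 × 0.07 = 5.11
  Reading responses 25 × 0.06 = 1.5
  Term paper 41 × 0.09 = 3.69
  Portfolio 87 × 0.07 = 6.09
  Quizzes 58 × 0.26 = 15.08
  Problem sets 62 × 0.18 = 11.16
  Homework 62 × 0.21 = 13.02
  Capstone 92 × 0.06 = 5.52
Sum = 61.17
61.17 ≥ 60 → Pass

Pass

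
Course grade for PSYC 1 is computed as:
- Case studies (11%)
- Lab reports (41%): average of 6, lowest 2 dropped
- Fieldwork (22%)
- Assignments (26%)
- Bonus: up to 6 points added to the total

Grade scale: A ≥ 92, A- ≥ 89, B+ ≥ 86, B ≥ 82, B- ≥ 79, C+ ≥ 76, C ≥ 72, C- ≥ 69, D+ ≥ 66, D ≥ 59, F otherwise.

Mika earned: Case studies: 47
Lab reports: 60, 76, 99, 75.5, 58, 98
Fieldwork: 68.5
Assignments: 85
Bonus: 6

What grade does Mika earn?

B

Lab reports: drop 58, 60 → average of remaining 4 = 348.5/4 = 87.125
Weighted total:
  Case studies 47 × 0.11 = 5.17
  Lab reports 87.125 × 0.41 = 35.72125
  Fieldwork 68.5 × 0.22 = 15.07
  Assignments 85 × 0.26 = 22.1
Sum = 78.06125
Bonus: 78.06125 + 6 = 84.06125
84.06125 is ≥ 82 and < 86 → B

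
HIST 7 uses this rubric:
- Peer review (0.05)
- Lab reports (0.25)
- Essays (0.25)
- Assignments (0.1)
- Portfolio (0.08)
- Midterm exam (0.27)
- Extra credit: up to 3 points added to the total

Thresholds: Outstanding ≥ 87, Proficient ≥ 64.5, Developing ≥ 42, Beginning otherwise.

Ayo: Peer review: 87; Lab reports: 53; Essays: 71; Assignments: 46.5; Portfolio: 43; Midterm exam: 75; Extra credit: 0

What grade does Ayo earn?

Developing

Weighted total:
  Peer review 87 × 0.05 = 4.35
  Lab reports 53 × 0.25 = 13.25
  Essays 71 × 0.25 = 17.75
  Assignments 46.5 × 0.1 = 4.65
  Portfolio 43 × 0.08 = 3.44
  Midterm exam 75 × 0.27 = 20.25
Sum = 63.69
Extra credit: 63.69 + 0 = 63.69
63.69 is ≥ 42 and < 64.5 → Developing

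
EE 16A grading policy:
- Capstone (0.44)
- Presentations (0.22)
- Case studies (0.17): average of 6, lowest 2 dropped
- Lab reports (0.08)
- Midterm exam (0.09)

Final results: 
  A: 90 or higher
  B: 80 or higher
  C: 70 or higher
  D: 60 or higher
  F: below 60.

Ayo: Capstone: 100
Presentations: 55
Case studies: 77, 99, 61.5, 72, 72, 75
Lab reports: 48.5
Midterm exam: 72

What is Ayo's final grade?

Case studies: drop 61.5, 72 → average of remaining 4 = 323/4 = 80.75
Weighted total:
  Capstone 100 × 0.44 = 44
  Presentations 55 × 0.22 = 12.1
  Case studies 80.75 × 0.17 = 13.7275
  Lab reports 48.5 × 0.08 = 3.88
  Midterm exam 72 × 0.09 = 6.48
Sum = 80.1875
80.1875 is ≥ 80 and < 90 → B

B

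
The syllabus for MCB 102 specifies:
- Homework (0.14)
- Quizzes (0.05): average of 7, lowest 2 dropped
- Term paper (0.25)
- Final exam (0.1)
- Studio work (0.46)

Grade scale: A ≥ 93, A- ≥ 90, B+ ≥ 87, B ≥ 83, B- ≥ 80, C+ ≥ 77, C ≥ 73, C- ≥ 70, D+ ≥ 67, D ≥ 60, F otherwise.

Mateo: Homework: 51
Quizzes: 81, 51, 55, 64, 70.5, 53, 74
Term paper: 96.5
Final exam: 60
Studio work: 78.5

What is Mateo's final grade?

C

Quizzes: drop 51, 53 → average of remaining 5 = 344.5/5 = 68.9
Weighted total:
  Homework 51 × 0.14 = 7.14
  Quizzes 68.9 × 0.05 = 3.445
  Term paper 96.5 × 0.25 = 24.125
  Final exam 60 × 0.1 = 6
  Studio work 78.5 × 0.46 = 36.11
Sum = 76.82
76.82 is ≥ 73 and < 77 → C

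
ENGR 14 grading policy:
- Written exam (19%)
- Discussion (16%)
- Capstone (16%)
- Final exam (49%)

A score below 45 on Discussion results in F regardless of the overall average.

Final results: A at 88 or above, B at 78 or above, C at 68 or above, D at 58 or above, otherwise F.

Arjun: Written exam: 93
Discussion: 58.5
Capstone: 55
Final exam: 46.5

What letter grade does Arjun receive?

Discussion score 58.5 ≥ 45: minimum met.
Weighted total:
  Written exam 93 × 0.19 = 17.67
  Discussion 58.5 × 0.16 = 9.36
  Capstone 55 × 0.16 = 8.8
  Final exam 46.5 × 0.49 = 22.785
Sum = 58.615
58.615 is ≥ 58 and < 68 → D

D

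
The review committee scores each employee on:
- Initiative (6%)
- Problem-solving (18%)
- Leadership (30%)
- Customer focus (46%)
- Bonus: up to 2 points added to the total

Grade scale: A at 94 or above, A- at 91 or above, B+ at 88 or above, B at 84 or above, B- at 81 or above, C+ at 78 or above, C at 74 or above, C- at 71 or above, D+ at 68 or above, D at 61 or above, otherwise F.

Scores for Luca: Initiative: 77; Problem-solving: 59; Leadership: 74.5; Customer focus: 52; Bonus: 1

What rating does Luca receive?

Weighted total:
  Initiative 77 × 0.06 = 4.62
  Problem-solving 59 × 0.18 = 10.62
  Leadership 74.5 × 0.3 = 22.35
  Customer focus 52 × 0.46 = 23.92
Sum = 61.51
Bonus: 61.51 + 1 = 62.51
62.51 is ≥ 61 and < 68 → D

D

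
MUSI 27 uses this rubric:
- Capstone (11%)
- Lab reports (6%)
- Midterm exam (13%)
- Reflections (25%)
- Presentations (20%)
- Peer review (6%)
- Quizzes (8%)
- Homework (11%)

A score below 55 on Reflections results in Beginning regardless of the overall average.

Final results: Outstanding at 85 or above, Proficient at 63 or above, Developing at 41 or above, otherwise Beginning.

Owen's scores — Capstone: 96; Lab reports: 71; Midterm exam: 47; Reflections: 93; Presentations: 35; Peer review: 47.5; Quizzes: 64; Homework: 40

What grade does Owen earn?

Reflections score 93 ≥ 55: minimum met.
Weighted total:
  Capstone 96 × 0.11 = 10.56
  Lab reports 71 × 0.06 = 4.26
  Midterm exam 47 × 0.13 = 6.11
  Reflections 93 × 0.25 = 23.25
  Presentations 35 × 0.2 = 7
  Peer review 47.5 × 0.06 = 2.85
  Quizzes 64 × 0.08 = 5.12
  Homework 40 × 0.11 = 4.4
Sum = 63.55
63.55 is ≥ 63 and < 85 → Proficient

Proficient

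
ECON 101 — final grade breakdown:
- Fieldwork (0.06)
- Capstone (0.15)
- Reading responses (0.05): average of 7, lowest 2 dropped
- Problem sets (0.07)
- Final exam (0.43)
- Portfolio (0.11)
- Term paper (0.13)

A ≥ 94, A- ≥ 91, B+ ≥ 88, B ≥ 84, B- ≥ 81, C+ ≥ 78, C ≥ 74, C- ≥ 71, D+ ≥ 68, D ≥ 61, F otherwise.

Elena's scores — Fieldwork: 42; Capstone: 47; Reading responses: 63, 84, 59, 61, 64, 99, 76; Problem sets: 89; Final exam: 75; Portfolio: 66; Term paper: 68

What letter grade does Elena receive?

D+

Reading responses: drop 59, 61 → average of remaining 5 = 386/5 = 77.2
Weighted total:
  Fieldwork 42 × 0.06 = 2.52
  Capstone 47 × 0.15 = 7.05
  Reading responses 77.2 × 0.05 = 3.86
  Problem sets 89 × 0.07 = 6.23
  Final exam 75 × 0.43 = 32.25
  Portfolio 66 × 0.11 = 7.26
  Term paper 68 × 0.13 = 8.84
Sum = 68.01
68.01 is ≥ 68 and < 71 → D+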